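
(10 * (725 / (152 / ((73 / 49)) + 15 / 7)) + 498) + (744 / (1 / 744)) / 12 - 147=2477828399 / 53231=46548.60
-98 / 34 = -49 / 17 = -2.88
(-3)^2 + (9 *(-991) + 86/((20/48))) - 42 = -43728/5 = -8745.60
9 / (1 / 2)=18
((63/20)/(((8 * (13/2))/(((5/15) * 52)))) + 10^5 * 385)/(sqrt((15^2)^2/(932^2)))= 179410004893/1125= 159475559.90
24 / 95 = 0.25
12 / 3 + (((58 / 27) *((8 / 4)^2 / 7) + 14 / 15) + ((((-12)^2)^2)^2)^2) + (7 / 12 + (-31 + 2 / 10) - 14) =698862498623237508629 / 3780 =184884258895036377.94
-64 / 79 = -0.81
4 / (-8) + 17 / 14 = 5 / 7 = 0.71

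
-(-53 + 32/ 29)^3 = 3408862625/ 24389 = 139770.50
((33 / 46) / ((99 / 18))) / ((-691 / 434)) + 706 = 11219156 / 15893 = 705.92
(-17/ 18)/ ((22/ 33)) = -17/ 12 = -1.42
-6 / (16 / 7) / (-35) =0.08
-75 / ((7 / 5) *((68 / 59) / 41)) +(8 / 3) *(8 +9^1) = -2656639 / 1428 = -1860.39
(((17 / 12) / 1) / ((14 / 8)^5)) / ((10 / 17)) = 36992 / 252105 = 0.15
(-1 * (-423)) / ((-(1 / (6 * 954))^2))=-13859246448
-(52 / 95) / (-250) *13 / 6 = 169 / 35625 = 0.00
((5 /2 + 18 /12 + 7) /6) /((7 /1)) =0.26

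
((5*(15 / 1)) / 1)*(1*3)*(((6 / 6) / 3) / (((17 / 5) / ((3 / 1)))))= 1125 / 17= 66.18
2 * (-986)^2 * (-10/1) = -19443920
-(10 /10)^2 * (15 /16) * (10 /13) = -75 /104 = -0.72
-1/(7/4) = -4/7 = -0.57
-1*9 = -9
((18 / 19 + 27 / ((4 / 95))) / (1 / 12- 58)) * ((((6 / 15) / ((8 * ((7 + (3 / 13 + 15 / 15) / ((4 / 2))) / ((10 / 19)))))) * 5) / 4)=-19227 / 401432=-0.05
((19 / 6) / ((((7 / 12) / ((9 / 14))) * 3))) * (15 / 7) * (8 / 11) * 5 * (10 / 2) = 171000 / 3773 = 45.32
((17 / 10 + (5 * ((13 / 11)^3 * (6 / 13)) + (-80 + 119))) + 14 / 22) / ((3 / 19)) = 11416853 / 39930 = 285.92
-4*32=-128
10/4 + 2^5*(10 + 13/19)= 13087/38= 344.39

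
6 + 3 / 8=6.38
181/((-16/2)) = -181/8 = -22.62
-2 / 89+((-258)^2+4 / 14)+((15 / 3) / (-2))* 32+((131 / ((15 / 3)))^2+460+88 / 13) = 13694897239 / 202475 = 67637.47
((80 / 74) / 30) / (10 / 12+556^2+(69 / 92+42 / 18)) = 16 / 137258123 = 0.00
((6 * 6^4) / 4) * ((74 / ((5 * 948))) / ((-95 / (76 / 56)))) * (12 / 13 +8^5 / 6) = -2368.23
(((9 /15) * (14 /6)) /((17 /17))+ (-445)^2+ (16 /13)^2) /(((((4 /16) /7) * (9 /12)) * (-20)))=-4685340464 /12675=-369652.11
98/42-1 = 4/3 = 1.33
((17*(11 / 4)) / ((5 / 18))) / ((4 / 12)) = 5049 / 10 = 504.90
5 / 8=0.62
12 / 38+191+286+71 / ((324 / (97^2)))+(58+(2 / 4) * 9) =16015847 / 6156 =2601.66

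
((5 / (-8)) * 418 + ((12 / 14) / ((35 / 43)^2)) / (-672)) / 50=-250906349 / 48020000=-5.23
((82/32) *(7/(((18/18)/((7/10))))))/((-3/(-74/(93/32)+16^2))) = -964.90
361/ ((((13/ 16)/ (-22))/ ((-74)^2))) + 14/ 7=-695846246/ 13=-53526634.31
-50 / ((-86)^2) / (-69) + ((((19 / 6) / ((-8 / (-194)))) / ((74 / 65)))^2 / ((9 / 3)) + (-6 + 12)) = 612712775793911 / 402412928256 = 1522.60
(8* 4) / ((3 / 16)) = 512 / 3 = 170.67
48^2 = 2304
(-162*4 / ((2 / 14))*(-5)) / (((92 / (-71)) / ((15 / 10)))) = -603855 / 23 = -26254.57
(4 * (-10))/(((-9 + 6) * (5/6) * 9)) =1.78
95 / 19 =5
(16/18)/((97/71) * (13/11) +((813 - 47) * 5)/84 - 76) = -0.03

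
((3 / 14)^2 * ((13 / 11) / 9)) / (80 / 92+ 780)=299 / 38721760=0.00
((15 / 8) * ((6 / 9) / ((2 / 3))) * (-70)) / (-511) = 75 / 292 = 0.26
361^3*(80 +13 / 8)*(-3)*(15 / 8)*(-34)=23501534624145 / 32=734422957004.53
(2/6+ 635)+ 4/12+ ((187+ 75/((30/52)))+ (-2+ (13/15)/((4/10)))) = 5717/6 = 952.83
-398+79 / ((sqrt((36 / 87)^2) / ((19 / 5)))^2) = 22551679 / 3600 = 6264.36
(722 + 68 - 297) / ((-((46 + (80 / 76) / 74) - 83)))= 346579 / 26001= 13.33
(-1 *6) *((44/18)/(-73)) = 44/219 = 0.20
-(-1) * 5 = 5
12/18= 2/3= 0.67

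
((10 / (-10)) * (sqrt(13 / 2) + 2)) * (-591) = 1182 + 591 * sqrt(26) / 2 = 2688.76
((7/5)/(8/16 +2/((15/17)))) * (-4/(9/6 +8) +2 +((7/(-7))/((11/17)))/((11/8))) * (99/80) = 98847/346940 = 0.28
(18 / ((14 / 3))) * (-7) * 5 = -135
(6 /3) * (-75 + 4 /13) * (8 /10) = -7768 /65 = -119.51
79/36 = 2.19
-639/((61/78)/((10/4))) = -124605/61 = -2042.70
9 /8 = 1.12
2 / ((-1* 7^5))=-2 / 16807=-0.00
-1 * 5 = -5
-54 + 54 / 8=-189 / 4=-47.25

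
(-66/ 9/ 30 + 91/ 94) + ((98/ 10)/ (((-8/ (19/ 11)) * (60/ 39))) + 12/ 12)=1296511/ 3722400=0.35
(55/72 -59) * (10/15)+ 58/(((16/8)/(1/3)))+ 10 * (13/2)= 3871/108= 35.84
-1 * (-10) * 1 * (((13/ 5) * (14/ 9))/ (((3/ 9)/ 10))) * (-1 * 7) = -25480/ 3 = -8493.33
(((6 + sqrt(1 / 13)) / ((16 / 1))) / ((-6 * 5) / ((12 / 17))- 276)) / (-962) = sqrt(13) / 63730576 + 3 / 2451176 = 0.00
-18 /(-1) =18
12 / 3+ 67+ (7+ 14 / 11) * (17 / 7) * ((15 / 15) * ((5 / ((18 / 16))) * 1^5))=15869 / 99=160.29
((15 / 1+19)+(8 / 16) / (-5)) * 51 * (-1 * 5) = -17289 / 2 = -8644.50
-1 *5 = -5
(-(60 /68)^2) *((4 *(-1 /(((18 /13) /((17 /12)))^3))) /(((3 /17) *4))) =15873325 /3359232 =4.73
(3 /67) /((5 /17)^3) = 14739 /8375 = 1.76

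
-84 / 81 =-28 / 27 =-1.04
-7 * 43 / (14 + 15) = -10.38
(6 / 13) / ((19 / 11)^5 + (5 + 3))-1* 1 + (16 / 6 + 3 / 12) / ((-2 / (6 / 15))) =-1.56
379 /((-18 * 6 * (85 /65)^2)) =-64051 /31212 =-2.05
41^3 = 68921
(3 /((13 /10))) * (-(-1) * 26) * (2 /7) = 120 /7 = 17.14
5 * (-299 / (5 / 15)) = -4485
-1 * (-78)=78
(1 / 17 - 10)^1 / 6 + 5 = 341 / 102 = 3.34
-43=-43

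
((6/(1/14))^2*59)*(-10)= -4163040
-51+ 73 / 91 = -4568 / 91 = -50.20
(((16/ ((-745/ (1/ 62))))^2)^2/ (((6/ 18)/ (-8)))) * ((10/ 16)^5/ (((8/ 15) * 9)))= -25/ 3641512759167368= -0.00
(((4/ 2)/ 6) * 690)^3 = 12167000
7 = 7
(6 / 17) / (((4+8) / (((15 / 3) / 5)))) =1 / 34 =0.03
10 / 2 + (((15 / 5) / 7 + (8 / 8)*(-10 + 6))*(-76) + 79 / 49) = 13624 / 49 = 278.04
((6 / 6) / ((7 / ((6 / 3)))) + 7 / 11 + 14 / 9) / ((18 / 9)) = 1717 / 1386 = 1.24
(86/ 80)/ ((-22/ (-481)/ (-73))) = -1715.75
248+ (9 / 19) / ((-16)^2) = 1206281 / 4864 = 248.00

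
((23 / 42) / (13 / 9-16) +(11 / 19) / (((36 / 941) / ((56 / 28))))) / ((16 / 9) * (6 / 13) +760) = 30810221 / 775462884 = 0.04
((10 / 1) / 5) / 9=2 / 9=0.22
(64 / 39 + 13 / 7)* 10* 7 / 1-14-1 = 8965 / 39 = 229.87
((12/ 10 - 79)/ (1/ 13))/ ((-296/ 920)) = 116311/ 37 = 3143.54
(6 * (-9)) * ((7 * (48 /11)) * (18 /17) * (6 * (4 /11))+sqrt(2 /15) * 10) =-7838208 /2057 - 36 * sqrt(30) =-4007.68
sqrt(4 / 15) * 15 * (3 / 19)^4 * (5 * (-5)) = -4050 * sqrt(15) / 130321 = -0.12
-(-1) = 1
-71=-71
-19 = -19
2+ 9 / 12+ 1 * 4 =27 / 4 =6.75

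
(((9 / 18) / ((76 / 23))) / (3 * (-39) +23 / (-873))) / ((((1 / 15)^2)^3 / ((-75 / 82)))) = 13470.87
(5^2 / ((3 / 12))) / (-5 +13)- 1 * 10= 5 / 2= 2.50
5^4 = 625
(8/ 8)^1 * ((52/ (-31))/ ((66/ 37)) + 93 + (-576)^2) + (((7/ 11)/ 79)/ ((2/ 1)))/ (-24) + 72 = 143074132189/ 431024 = 331940.06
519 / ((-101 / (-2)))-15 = -477 / 101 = -4.72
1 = 1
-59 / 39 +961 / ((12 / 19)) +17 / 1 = 239783 / 156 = 1537.07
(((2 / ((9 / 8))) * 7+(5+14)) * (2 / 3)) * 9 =566 / 3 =188.67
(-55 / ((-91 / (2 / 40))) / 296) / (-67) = -11 / 7218848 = -0.00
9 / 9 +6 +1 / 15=106 / 15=7.07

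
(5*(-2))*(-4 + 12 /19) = 640 /19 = 33.68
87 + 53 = 140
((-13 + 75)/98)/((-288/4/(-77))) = 341/504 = 0.68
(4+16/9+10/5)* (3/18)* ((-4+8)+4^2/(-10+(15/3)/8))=1204/405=2.97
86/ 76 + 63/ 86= 1523/ 817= 1.86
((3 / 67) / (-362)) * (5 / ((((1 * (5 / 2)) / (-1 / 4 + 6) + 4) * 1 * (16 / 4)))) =-115 / 3298544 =-0.00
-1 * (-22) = 22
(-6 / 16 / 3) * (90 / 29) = -0.39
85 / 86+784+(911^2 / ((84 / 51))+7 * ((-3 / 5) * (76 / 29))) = 88102598081 / 174580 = 504654.59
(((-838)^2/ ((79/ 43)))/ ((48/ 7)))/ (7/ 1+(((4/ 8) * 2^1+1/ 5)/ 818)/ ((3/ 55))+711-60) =21613139149/ 255138084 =84.71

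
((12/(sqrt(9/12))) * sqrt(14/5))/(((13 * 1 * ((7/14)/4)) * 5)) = 64 * sqrt(210)/325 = 2.85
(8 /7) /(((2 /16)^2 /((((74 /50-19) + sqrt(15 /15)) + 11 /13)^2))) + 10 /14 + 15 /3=1898575576 /105625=17974.68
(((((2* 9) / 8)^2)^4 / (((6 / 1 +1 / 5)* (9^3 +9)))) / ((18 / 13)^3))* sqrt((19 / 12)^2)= 456459705 / 5330960384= 0.09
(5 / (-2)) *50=-125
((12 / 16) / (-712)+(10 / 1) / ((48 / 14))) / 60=24911 / 512640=0.05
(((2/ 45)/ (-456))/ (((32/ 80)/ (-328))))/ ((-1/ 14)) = -574/ 513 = -1.12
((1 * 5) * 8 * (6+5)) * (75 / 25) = 1320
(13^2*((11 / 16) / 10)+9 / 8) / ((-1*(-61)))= 2039 / 9760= 0.21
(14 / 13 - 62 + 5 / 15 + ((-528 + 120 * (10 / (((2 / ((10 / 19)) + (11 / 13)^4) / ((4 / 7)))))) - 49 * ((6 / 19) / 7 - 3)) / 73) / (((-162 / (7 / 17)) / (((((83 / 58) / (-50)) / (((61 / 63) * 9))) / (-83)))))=108249239329 / 16906216346134245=0.00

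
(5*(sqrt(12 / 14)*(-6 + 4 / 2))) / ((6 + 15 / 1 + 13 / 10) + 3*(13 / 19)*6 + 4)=-3800*sqrt(42) / 51359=-0.48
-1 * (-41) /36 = 41 /36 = 1.14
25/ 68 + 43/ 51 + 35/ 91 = 4231/ 2652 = 1.60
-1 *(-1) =1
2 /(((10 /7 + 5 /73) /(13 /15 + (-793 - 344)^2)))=19818162056 /11475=1727072.95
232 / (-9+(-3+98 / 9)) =-208.80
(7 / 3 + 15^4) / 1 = 151882 / 3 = 50627.33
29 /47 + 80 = 3789 /47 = 80.62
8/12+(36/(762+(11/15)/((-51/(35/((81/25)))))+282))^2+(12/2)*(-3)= -8701581596138116/502048773476067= -17.33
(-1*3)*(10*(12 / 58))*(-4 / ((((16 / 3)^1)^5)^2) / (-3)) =-885735 / 1992864825344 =-0.00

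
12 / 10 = 6 / 5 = 1.20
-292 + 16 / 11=-3196 / 11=-290.55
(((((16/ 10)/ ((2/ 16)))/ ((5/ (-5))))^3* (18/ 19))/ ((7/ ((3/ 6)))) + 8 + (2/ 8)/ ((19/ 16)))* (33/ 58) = -36676134/ 482125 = -76.07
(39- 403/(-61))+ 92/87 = 247646/5307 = 46.66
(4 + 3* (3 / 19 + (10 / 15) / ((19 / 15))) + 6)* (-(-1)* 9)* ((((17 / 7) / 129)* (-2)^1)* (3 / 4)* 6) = -105111 / 5719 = -18.38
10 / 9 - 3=-17 / 9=-1.89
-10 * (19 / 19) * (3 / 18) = -5 / 3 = -1.67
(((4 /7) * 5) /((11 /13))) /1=260 /77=3.38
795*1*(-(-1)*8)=6360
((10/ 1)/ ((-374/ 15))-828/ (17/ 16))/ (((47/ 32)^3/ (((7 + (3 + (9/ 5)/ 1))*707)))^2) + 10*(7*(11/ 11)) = -272401299563486293876718/ 50392831663075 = -5405556516.15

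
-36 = -36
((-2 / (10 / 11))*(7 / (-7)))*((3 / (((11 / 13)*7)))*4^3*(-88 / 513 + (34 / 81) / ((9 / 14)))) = 5547776 / 161595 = 34.33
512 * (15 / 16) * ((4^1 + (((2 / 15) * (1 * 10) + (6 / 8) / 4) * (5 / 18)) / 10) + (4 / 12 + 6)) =89645 / 18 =4980.28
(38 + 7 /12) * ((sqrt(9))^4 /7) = 12501 /28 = 446.46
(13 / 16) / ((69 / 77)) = 1001 / 1104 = 0.91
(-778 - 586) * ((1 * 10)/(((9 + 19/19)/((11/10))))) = -1500.40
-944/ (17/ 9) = -8496/ 17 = -499.76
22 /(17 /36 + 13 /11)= 8712 /655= 13.30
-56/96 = -7/12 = -0.58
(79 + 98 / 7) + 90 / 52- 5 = 2333 / 26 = 89.73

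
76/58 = 38/29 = 1.31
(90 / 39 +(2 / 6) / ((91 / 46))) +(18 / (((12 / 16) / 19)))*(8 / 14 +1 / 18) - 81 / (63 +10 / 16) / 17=52388960 / 181713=288.31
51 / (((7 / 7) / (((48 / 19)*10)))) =24480 / 19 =1288.42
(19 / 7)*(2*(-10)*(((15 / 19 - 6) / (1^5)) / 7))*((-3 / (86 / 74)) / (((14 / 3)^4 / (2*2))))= -4450545 / 5058907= -0.88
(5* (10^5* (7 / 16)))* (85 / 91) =2656250 / 13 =204326.92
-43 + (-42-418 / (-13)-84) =-136.85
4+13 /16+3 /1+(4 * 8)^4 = 16777341 /16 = 1048583.81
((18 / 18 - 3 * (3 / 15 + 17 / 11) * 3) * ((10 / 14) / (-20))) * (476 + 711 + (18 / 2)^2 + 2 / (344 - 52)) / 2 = 21395623 / 64240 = 333.06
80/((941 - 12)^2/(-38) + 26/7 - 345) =-21280/6132069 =-0.00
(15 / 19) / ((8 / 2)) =15 / 76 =0.20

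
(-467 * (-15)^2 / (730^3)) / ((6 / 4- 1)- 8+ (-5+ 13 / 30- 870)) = 12609 / 41176671416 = 0.00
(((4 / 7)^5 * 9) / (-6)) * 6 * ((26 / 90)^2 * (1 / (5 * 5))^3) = -173056 / 59087109375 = -0.00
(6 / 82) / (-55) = -3 / 2255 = -0.00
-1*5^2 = -25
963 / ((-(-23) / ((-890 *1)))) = -857070 / 23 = -37263.91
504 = 504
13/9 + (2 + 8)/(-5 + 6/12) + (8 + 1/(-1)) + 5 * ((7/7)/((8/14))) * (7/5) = 665/36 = 18.47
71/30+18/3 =251/30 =8.37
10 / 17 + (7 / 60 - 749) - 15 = -778561 / 1020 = -763.30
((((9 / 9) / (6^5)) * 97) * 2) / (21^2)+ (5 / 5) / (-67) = -1708109 / 114878736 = -0.01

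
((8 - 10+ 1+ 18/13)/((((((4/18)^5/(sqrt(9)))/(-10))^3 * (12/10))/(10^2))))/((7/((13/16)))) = -144767202254050078125/229376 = -631134914960807.05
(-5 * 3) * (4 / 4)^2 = -15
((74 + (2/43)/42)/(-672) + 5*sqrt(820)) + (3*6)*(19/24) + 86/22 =120476443/6674976 + 10*sqrt(205) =161.23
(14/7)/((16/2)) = 1/4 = 0.25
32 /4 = 8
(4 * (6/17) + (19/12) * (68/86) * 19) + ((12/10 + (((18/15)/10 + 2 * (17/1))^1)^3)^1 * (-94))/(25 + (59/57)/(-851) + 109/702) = -2904044311148743237459/19566670032656250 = -148417.91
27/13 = 2.08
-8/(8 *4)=-1/4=-0.25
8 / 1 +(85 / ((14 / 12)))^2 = 260492 / 49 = 5316.16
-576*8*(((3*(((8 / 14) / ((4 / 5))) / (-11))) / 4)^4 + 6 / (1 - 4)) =323969514606 / 35153041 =9215.97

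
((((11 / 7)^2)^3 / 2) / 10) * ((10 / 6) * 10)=8857805 / 705894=12.55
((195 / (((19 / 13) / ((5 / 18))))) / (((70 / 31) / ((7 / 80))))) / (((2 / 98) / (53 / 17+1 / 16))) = 222055015 / 992256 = 223.79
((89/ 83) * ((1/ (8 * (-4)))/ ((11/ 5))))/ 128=-445/ 3739648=-0.00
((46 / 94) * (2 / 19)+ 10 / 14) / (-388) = -4787 / 2425388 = -0.00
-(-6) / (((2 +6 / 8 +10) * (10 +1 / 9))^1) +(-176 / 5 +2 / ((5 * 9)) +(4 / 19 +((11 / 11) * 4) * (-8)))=-88485626 / 1322685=-66.90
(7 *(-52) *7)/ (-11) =2548/ 11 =231.64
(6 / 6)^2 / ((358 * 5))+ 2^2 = 7161 / 1790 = 4.00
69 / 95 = 0.73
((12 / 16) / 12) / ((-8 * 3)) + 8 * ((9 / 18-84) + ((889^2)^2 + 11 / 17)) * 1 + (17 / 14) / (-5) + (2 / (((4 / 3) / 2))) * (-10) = 1141682176075309037 / 228480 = 4996858263634.93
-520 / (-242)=260 / 121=2.15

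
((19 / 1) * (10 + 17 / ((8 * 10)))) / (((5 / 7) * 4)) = 108661 / 1600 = 67.91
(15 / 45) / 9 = 1 / 27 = 0.04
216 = 216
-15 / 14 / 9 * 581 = -415 / 6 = -69.17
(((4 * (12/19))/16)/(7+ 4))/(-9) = -1/627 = -0.00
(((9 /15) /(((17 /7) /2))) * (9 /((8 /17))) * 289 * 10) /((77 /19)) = 148257 /22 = 6738.95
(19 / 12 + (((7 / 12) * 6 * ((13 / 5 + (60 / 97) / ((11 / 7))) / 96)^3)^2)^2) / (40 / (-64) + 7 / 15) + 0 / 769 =-8252018998307233202430351822043801260499622883161869805019761304799441 / 825201899830723254116239848997733506189940123480448250675200000000000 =-10.00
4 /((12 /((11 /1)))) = 11 /3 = 3.67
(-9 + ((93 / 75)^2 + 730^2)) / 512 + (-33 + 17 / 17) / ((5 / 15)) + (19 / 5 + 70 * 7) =115088459 / 80000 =1438.61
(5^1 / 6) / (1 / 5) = 25 / 6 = 4.17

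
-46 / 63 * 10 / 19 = -460 / 1197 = -0.38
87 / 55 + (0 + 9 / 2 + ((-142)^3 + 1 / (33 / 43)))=-944882603 / 330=-2863280.62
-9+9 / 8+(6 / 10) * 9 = -2.48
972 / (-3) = -324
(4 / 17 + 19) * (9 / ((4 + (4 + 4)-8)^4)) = 2943 / 4352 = 0.68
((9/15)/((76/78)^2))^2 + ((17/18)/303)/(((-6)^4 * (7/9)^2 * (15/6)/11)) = 1391141095411/3482776596600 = 0.40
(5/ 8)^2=25/ 64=0.39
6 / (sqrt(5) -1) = 3 / 2 + 3 * sqrt(5) / 2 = 4.85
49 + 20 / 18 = 451 / 9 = 50.11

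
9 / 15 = 3 / 5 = 0.60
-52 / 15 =-3.47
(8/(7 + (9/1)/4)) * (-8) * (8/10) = -1024/185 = -5.54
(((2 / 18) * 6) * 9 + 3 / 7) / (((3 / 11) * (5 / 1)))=33 / 7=4.71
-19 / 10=-1.90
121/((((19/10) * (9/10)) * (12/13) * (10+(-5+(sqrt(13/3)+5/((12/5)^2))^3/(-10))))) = 40775813185536000 * sqrt(39)/30498932206808653+706096615910400000/30498932206808653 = 31.50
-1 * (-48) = 48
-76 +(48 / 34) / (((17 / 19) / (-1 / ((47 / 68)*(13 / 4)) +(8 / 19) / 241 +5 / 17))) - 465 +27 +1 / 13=-371965082751 / 723444163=-514.16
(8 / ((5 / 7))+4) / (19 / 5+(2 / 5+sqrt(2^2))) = 76 / 31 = 2.45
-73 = -73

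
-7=-7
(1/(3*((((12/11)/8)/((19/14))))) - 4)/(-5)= 43/315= 0.14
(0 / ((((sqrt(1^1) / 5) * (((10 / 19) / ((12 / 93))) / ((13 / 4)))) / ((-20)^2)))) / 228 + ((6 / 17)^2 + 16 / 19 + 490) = 2695898 / 5491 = 490.97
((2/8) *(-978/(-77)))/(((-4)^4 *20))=489/788480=0.00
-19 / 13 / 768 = -19 / 9984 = -0.00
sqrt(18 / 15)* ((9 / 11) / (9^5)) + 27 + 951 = sqrt(30) / 360855 + 978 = 978.00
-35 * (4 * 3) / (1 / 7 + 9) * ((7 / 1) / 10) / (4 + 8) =-343 / 128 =-2.68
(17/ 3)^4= 83521/ 81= 1031.12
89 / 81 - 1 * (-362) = 29411 / 81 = 363.10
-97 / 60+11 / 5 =0.58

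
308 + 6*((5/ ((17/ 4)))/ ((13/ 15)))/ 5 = 68428/ 221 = 309.63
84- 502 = -418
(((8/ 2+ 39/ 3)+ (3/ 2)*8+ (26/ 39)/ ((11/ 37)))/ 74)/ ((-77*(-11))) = 1031/ 2068374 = 0.00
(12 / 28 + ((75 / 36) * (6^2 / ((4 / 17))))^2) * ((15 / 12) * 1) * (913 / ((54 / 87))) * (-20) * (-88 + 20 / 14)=253588260498925 / 784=323454413901.69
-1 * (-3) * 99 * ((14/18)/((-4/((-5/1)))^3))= 28875/64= 451.17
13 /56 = 0.23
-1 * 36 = -36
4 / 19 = 0.21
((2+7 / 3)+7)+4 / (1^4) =46 / 3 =15.33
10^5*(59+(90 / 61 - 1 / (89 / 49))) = 32533200000 / 5429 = 5992484.80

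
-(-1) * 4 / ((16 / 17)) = 17 / 4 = 4.25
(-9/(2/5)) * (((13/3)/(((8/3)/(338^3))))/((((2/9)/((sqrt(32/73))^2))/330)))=-67090714376400/73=-919050881868.49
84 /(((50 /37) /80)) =4972.80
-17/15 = -1.13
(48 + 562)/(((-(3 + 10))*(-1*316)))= 305/2054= 0.15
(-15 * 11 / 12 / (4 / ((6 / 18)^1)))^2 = 3025 / 2304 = 1.31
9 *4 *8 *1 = 288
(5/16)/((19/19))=5/16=0.31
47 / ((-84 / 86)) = -2021 / 42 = -48.12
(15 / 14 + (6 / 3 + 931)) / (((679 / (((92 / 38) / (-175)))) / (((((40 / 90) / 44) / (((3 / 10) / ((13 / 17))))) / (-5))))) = 868894 / 8865889725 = 0.00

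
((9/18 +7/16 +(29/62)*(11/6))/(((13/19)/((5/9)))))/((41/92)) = 5836135/1784484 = 3.27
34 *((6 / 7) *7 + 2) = 272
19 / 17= 1.12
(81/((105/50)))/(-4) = -135/14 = -9.64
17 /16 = 1.06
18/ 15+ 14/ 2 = 41/ 5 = 8.20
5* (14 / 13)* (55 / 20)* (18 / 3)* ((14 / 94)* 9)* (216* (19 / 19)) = 15717240 / 611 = 25723.80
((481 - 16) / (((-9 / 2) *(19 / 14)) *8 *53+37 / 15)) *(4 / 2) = -97650 / 271631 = -0.36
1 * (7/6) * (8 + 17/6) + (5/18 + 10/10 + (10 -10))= 167/12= 13.92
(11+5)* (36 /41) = 576 /41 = 14.05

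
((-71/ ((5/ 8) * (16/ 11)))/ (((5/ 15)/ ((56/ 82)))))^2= 1075971204/ 42025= 25603.12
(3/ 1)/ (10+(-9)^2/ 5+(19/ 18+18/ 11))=2970/ 28603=0.10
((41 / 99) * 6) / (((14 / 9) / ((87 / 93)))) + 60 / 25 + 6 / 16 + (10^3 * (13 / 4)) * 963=298828937637 / 95480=3129754.27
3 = 3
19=19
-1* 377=-377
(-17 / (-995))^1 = 17 / 995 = 0.02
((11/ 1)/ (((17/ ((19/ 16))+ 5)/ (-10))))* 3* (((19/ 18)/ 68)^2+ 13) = -20353098205/ 91638432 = -222.10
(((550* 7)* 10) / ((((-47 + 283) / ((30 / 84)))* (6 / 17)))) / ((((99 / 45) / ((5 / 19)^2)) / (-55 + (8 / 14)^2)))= -62421875 / 219716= -284.10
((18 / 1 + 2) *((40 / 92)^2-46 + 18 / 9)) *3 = -1390560 / 529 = -2628.66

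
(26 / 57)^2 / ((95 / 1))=676 / 308655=0.00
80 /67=1.19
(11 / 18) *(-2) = -11 / 9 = -1.22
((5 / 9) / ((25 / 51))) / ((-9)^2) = 17 / 1215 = 0.01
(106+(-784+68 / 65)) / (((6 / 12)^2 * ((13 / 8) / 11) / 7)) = -108420928 / 845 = -128308.79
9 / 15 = 0.60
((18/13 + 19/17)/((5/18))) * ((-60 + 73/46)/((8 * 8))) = -13373199/1626560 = -8.22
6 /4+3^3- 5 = 47 /2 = 23.50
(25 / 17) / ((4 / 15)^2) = 5625 / 272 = 20.68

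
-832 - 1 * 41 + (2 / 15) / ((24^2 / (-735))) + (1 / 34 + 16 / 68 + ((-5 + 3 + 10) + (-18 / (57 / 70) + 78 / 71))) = -5851187221 / 6604704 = -885.91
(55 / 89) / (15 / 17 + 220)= 187 / 66839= 0.00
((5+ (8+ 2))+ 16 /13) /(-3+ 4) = 211 /13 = 16.23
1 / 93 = 0.01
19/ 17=1.12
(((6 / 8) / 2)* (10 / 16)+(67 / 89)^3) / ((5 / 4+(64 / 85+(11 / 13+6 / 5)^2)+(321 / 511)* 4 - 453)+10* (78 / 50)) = -1094594364070025 / 709900650151602512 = -0.00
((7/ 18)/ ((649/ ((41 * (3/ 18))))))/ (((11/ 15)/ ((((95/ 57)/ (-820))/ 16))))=-35/ 49344768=-0.00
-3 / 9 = -1 / 3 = -0.33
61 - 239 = -178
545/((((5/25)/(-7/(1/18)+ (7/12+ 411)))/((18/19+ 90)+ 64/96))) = 24383019325/342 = 71295378.14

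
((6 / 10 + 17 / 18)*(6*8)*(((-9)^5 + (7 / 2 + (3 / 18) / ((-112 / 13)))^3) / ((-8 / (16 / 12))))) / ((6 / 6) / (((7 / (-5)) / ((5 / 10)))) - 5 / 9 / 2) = -2489000123096887 / 2167603200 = -1148272.95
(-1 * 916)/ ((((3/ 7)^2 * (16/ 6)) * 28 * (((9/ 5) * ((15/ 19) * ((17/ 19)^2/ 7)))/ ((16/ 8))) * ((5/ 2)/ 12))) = -153929678/ 39015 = -3945.40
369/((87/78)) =9594/29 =330.83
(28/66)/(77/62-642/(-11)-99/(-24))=3472/521571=0.01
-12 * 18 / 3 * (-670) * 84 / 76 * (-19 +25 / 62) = -584017560 / 589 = -991540.85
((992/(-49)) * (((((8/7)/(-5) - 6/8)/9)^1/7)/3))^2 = 1154368576/105063498225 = 0.01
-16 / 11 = -1.45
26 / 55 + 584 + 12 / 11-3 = 32041 / 55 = 582.56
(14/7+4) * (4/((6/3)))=12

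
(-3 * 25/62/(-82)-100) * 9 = -4574925/5084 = -899.87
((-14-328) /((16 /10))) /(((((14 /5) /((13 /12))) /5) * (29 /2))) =-92625 /3248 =-28.52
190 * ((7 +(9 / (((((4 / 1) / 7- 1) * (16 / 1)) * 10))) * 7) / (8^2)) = 18.05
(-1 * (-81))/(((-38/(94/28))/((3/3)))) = -3807/532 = -7.16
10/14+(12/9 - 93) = -1910/21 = -90.95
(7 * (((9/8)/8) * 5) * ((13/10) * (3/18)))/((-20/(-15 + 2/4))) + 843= 8640237/10240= 843.77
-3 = -3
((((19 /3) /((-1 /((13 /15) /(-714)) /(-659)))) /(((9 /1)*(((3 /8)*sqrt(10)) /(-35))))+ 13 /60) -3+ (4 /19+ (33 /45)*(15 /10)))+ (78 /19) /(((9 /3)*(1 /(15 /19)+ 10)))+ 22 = 325546*sqrt(10) /61965+ 306013 /14820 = 37.26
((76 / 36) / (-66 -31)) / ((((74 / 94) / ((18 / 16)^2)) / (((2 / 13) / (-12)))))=2679 / 5972096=0.00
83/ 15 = 5.53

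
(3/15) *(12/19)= 12/95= 0.13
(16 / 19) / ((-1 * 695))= -16 / 13205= -0.00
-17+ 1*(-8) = -25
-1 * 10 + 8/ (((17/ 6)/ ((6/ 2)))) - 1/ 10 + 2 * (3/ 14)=-1429/ 1190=-1.20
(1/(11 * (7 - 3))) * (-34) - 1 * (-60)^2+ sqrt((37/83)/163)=-3600.72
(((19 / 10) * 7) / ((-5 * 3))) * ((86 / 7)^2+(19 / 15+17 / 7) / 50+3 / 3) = -53071427 / 393750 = -134.78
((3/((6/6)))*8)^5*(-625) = -4976640000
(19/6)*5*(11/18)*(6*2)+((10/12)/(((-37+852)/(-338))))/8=116.07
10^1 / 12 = 0.83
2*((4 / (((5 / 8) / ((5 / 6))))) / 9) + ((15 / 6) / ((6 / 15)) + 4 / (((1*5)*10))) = 20291 / 2700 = 7.52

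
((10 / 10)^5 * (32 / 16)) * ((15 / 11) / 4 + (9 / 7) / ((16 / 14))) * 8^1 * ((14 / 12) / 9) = 301 / 99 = 3.04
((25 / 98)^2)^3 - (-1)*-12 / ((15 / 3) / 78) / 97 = -829030060285579 / 429633554719040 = -1.93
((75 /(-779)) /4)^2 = 5625 /9709456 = 0.00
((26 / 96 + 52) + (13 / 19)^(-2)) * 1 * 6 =441349 / 1352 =326.44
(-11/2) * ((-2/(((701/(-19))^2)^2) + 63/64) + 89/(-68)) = 937650322259739/525449475534976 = 1.78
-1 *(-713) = 713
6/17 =0.35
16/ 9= 1.78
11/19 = 0.58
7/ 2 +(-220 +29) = -375/ 2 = -187.50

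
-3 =-3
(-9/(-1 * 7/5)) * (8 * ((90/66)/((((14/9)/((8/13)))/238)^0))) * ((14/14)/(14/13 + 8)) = 35100/4543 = 7.73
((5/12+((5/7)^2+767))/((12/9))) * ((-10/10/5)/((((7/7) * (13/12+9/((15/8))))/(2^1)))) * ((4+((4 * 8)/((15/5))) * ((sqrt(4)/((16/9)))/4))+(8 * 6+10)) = -88050495/34594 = -2545.25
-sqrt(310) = -17.61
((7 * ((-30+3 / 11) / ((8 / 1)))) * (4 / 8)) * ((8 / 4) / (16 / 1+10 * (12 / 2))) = -2289 / 6688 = -0.34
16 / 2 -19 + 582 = 571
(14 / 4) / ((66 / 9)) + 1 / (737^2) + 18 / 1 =40145131 / 2172676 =18.48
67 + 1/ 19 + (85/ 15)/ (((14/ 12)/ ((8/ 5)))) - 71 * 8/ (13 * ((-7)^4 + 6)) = 1556599858/ 20808515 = 74.81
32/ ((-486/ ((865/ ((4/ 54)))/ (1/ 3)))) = -6920/ 3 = -2306.67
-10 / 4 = -5 / 2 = -2.50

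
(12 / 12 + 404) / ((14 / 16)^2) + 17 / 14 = 51959 / 98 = 530.19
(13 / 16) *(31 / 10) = 403 / 160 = 2.52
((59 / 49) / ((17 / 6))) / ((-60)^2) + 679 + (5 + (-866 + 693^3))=166339625025059 / 499800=332812375.00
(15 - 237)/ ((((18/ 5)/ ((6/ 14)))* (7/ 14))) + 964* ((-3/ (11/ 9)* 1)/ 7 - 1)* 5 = -505350/ 77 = -6562.99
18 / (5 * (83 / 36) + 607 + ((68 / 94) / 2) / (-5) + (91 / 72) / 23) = 7004880 / 240699503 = 0.03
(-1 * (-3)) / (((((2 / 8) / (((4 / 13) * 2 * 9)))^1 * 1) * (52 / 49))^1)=10584 / 169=62.63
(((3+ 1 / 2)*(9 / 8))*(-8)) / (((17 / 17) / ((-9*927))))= 525609 / 2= 262804.50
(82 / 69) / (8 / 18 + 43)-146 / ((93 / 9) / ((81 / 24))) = -47.66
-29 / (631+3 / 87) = -841 / 18300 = -0.05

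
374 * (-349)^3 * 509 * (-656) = 5308471679940704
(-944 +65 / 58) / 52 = -54687 / 3016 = -18.13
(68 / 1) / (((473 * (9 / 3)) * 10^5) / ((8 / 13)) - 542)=34 / 115293479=0.00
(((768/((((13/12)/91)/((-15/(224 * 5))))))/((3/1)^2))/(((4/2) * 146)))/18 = -0.02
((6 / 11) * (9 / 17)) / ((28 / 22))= 27 / 119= 0.23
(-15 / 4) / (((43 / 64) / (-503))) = 120720 / 43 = 2807.44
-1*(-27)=27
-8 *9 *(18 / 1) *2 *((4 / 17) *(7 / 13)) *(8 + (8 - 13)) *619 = -134773632 / 221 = -609835.44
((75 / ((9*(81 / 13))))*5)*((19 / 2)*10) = 154375 / 243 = 635.29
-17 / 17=-1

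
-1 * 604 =-604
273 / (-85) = -3.21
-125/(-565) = 25/113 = 0.22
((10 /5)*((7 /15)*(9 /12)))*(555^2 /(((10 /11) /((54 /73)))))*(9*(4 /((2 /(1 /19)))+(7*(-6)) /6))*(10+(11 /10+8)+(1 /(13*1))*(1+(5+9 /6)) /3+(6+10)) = -34639982975367 /90155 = -384226975.49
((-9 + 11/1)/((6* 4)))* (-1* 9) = -3/4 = -0.75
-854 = -854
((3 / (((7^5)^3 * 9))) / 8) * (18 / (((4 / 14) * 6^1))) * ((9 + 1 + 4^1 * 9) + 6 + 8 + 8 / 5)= 11 / 1937780208140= 0.00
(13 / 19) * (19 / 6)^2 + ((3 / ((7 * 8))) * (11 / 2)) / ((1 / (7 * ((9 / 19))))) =21445 / 2736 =7.84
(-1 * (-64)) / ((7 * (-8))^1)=-8 / 7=-1.14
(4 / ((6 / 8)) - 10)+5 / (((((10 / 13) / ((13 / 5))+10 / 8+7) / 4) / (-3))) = -202558 / 17331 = -11.69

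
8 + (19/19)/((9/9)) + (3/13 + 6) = 198/13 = 15.23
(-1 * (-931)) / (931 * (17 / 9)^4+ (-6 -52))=6108291 / 77377513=0.08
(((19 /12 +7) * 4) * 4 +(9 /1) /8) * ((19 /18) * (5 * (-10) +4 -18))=-252548 /27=-9353.63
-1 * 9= -9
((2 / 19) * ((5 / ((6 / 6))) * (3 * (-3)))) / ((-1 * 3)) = 30 / 19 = 1.58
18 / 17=1.06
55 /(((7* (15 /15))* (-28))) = -55 /196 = -0.28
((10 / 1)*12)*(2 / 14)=17.14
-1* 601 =-601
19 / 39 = 0.49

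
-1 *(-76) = 76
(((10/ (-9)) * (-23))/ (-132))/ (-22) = 115/ 13068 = 0.01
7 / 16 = 0.44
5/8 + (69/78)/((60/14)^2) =1969/2925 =0.67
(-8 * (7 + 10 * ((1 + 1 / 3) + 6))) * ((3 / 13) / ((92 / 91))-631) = 27970942 / 69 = 405375.97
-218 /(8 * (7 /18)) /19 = -981 /266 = -3.69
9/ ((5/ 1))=9/ 5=1.80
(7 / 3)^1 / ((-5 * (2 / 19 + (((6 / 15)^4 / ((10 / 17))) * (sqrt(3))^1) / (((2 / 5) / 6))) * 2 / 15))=51953125 / 178718012 - 80548125 * sqrt(3) / 44679503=-2.83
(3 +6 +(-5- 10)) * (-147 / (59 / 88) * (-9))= -698544 / 59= -11839.73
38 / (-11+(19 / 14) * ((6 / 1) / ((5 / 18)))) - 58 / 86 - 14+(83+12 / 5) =10032996 / 137815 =72.80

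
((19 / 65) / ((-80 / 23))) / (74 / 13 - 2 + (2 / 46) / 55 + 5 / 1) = -110561 / 11436640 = -0.01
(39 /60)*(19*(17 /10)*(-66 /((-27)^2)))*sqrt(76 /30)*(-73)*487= 1642065139*sqrt(570) /364500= 107554.92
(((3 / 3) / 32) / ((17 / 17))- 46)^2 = 2163841 / 1024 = 2113.13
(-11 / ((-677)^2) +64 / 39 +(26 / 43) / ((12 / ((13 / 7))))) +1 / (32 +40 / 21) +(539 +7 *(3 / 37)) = 25575981851786973 / 47246419635688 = 541.33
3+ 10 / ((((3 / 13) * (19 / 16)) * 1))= 2251 / 57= 39.49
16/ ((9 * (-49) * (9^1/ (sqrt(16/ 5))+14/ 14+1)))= 512/ 150381 - 64 * sqrt(5)/ 16709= -0.01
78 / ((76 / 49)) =1911 / 38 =50.29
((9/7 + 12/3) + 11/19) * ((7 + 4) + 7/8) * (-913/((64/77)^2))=-753978225/8192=-92038.36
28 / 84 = 1 / 3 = 0.33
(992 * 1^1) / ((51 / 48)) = 15872 / 17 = 933.65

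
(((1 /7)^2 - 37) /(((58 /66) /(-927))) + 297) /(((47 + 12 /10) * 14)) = 279264645 /4794454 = 58.25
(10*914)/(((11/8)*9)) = 738.59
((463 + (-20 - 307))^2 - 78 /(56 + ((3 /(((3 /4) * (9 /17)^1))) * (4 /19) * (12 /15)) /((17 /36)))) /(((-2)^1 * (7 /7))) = -51563143 /5576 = -9247.34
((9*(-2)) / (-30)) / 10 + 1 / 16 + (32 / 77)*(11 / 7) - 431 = -8432399 / 19600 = -430.22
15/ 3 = 5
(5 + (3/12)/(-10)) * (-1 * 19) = -3781/40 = -94.52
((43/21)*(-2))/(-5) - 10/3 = -88/35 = -2.51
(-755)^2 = 570025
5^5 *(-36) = -112500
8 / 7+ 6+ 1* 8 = 15.14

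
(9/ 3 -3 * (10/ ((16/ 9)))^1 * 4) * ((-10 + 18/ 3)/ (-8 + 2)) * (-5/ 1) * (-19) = -4085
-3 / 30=-1 / 10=-0.10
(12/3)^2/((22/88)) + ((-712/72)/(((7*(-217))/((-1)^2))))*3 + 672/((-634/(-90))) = 230284309/1444569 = 159.41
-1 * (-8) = 8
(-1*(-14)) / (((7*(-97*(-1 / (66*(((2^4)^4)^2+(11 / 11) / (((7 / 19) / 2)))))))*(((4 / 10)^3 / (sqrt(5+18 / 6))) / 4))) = 496068723315000*sqrt(2) / 679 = 1033206356967.86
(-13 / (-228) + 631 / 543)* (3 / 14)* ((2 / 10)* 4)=7187 / 34390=0.21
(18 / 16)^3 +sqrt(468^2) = 240345 / 512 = 469.42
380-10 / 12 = 2275 / 6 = 379.17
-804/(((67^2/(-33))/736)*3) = 97152/67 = 1450.03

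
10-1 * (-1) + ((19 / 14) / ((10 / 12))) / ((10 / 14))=332 / 25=13.28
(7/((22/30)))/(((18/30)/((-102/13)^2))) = 1820700/1859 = 979.40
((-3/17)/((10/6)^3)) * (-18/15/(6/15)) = 243/2125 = 0.11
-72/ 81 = -8/ 9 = -0.89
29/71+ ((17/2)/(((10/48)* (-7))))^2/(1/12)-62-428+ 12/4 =-6864468/86975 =-78.92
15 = 15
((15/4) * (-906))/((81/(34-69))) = 26425/18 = 1468.06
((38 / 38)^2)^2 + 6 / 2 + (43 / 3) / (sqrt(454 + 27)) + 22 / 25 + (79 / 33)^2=43* sqrt(481) / 1443 + 288883 / 27225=11.26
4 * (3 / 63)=4 / 21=0.19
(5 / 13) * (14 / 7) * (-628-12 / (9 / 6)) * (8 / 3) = -16960 / 13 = -1304.62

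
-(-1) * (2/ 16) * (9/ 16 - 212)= -3383/ 128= -26.43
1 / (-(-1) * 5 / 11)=11 / 5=2.20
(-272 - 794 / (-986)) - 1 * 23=-145038 / 493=-294.19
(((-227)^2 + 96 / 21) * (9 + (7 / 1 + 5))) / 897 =360735 / 299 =1206.47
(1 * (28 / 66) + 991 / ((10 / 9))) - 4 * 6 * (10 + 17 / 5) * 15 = -1297453 / 330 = -3931.68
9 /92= 0.10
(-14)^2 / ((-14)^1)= -14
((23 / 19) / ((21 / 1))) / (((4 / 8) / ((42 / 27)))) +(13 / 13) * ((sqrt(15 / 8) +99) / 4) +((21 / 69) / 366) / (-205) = sqrt(30) / 16 +14712942931 / 590185980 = 25.27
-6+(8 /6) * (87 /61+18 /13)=-1786 /793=-2.25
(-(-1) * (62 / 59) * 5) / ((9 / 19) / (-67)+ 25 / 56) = 22099280 / 1847939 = 11.96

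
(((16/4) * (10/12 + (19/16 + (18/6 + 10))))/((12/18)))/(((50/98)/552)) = 2437701/25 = 97508.04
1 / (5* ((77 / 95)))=19 / 77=0.25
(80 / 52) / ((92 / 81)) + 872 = 261133 / 299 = 873.35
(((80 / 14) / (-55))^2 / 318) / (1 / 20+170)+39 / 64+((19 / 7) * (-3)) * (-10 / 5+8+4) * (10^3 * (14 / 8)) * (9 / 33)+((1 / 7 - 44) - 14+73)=-7971362335904279 / 205194247104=-38847.88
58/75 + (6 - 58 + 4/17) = -65014/1275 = -50.99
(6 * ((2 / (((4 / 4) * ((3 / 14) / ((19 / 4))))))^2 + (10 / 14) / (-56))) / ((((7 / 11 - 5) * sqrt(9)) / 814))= -31043710511 / 42336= -733269.81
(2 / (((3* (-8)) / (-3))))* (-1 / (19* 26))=-1 / 1976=-0.00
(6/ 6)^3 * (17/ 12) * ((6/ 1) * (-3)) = -51/ 2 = -25.50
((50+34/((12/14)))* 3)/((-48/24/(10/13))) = -1345/13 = -103.46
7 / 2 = 3.50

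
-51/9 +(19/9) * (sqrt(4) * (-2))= -127/9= -14.11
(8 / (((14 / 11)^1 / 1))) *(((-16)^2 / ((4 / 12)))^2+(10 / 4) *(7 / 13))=337380098 / 91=3707473.60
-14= -14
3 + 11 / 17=3.65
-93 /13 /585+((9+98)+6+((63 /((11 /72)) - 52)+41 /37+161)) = 655632178 /1031745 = 635.46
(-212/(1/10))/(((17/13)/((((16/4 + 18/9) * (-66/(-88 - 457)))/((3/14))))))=-10186176/1853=-5497.13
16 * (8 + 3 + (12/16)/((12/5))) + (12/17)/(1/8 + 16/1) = 132343/731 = 181.04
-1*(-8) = 8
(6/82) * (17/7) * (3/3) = 51/287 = 0.18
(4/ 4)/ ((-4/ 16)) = -4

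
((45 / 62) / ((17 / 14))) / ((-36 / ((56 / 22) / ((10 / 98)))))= -2401 / 5797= -0.41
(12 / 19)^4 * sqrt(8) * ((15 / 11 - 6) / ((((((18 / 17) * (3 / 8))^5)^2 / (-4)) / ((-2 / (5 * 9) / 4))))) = -36799168453296722542592 * sqrt(2) / 54657651941254495485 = -952.14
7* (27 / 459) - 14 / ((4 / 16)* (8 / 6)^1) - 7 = -826 / 17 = -48.59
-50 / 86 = -25 / 43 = -0.58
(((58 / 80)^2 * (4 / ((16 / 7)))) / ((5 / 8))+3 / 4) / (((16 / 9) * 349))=79983 / 22336000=0.00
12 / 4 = 3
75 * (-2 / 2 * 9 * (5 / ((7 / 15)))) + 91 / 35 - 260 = -262134 / 35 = -7489.54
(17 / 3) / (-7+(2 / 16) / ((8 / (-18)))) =-544 / 699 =-0.78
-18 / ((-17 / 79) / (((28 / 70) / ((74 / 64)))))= 28.94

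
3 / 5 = 0.60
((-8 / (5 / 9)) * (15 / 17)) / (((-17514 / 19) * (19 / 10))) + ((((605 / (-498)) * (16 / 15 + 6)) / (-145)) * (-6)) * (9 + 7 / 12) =-2434581839 / 716655366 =-3.40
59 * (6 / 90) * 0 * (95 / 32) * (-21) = 0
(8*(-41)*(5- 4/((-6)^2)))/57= -14432/513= -28.13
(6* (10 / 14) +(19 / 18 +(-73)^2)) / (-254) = -672127 / 32004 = -21.00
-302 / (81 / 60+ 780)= -6040 / 15627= -0.39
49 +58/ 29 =51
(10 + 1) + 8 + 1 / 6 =115 / 6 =19.17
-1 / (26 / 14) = -7 / 13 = -0.54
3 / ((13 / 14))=42 / 13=3.23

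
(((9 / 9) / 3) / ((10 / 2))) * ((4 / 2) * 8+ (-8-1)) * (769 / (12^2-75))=5.20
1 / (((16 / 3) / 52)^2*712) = 1521 / 11392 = 0.13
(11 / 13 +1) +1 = 37 / 13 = 2.85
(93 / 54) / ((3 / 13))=7.46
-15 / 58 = -0.26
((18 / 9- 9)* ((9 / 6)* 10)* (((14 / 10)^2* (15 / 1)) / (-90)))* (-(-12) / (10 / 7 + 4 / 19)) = 136857 / 545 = 251.11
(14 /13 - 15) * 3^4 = -14661 /13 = -1127.77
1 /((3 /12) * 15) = 4 /15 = 0.27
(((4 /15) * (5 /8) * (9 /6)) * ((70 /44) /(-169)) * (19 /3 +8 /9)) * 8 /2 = -175 /2574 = -0.07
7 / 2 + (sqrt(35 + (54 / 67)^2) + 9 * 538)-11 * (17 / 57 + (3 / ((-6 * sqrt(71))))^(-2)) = sqrt(160031) / 67 + 195877 / 114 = 1724.19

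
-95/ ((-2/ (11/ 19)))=55/ 2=27.50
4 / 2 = 2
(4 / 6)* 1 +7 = 23 / 3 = 7.67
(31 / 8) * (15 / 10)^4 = 2511 / 128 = 19.62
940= 940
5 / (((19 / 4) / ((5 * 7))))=700 / 19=36.84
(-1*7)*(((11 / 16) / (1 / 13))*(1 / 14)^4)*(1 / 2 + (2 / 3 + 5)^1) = -5291 / 526848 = -0.01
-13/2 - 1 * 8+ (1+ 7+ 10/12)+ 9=10/3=3.33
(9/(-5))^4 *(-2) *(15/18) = -2187/125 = -17.50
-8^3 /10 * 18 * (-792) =3649536 /5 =729907.20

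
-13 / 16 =-0.81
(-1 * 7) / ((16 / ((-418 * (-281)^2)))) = 115519943 / 8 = 14439992.88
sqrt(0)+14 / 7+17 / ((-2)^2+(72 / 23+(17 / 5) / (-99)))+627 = 631.40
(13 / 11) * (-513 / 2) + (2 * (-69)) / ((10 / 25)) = -14259 / 22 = -648.14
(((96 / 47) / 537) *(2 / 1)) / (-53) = -0.00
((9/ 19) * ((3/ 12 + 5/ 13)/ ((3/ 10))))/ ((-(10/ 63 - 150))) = 6237/ 932672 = 0.01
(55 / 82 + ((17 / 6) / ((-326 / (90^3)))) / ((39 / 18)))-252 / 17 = -8679726751 / 2953886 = -2938.41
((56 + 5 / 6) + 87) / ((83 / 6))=863 / 83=10.40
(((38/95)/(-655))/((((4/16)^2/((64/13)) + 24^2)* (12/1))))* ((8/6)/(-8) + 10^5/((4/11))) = -422399744/17385445575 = -0.02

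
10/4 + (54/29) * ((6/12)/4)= 317/116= 2.73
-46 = -46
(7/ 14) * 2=1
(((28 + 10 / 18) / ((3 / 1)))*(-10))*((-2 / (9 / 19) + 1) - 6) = 877.82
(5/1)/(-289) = -5/289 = -0.02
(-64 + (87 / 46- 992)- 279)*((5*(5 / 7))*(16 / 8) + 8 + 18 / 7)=-3802026 / 161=-23615.07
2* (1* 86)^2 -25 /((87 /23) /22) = 1274254 /87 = 14646.60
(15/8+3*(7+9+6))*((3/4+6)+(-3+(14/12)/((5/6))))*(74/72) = 689791/1920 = 359.27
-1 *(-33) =33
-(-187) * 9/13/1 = 1683/13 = 129.46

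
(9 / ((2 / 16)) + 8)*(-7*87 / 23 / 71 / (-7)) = 6960 / 1633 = 4.26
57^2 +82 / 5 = 16327 / 5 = 3265.40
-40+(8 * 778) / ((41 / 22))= 135288 / 41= 3299.71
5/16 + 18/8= 41/16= 2.56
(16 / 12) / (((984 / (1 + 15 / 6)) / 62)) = 217 / 738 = 0.29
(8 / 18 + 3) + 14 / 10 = 218 / 45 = 4.84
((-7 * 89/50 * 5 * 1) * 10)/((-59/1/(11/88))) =623/472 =1.32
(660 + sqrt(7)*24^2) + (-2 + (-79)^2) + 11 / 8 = 576*sqrt(7) + 55203 / 8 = 8424.33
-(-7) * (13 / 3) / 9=91 / 27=3.37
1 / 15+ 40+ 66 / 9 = 237 / 5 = 47.40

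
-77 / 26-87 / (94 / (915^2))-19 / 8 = -3787631985 / 4888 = -774883.79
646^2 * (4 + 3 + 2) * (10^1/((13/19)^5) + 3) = 97181971484436/371293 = 261739304.23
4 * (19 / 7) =76 / 7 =10.86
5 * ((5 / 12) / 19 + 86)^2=1923348845 / 51984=36998.86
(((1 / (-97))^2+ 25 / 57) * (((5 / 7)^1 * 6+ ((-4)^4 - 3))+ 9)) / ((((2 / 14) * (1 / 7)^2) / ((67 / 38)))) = 719905511192 / 10189947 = 70648.60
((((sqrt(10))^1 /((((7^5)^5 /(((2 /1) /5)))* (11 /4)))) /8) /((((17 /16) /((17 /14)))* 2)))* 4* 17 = 272* sqrt(10) /516311418570626486810695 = 0.00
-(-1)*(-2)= -2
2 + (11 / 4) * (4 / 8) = 27 / 8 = 3.38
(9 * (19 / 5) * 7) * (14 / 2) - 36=1639.80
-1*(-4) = 4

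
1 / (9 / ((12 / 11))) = 4 / 33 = 0.12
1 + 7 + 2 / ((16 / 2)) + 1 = 37 / 4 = 9.25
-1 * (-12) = 12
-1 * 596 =-596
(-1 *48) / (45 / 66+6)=-352 / 49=-7.18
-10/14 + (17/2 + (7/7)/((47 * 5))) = 25629/3290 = 7.79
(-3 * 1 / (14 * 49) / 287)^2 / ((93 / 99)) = 297 / 1201638179644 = 0.00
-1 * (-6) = 6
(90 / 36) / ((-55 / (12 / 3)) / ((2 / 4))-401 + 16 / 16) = -1 / 171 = -0.01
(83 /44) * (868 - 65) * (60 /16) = 90885 /16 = 5680.31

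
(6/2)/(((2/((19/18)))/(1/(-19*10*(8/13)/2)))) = -13/480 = -0.03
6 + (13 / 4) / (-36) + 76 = 11795 / 144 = 81.91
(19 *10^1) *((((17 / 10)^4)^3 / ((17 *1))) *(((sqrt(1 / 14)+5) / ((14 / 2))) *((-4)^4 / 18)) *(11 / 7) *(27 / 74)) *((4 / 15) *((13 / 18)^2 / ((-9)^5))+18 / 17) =544121471586318851455637 *sqrt(14) / 948447805921875000000+544121471586318851455637 / 13549254370312500000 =42305.35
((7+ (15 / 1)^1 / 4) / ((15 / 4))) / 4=43 / 60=0.72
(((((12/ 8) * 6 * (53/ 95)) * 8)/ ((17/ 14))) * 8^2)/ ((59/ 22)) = 75220992/ 95285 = 789.43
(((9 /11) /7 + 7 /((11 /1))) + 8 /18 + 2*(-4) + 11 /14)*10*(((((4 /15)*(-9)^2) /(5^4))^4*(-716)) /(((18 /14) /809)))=8113075561645056 /209808349609375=38.67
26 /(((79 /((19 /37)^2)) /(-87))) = -816582 /108151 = -7.55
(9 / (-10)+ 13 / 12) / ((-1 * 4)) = -11 / 240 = -0.05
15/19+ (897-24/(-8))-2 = 17077/19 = 898.79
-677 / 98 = -6.91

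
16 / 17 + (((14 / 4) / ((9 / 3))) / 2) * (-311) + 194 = 13.52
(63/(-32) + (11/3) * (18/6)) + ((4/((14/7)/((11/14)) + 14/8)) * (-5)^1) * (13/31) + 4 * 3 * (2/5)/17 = 117309247/15936480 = 7.36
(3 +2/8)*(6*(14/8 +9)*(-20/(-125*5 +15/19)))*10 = 159315/2372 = 67.16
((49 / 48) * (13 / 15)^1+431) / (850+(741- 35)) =310957 / 1120320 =0.28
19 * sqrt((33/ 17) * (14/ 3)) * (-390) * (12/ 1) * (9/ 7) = -800280 * sqrt(2618)/ 119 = -344096.16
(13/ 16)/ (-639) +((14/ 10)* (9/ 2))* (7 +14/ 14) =2576383/ 51120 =50.40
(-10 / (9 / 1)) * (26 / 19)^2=-6760 / 3249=-2.08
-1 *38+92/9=-250/9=-27.78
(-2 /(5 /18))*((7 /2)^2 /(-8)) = 441 /40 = 11.02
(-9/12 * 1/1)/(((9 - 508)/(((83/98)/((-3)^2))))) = 83/586824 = 0.00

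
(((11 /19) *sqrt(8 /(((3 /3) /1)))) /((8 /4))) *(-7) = -77 *sqrt(2) /19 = -5.73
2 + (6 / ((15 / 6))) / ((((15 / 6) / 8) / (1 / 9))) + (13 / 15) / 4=307 / 100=3.07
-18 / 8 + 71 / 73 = -373 / 292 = -1.28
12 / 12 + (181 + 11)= 193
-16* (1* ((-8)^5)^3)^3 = 696898287454081973172991196020261297061888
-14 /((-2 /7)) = 49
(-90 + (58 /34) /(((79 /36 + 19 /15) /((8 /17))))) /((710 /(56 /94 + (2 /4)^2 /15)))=-930419523 /12016336780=-0.08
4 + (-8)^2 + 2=70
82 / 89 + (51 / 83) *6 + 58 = 462486 / 7387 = 62.61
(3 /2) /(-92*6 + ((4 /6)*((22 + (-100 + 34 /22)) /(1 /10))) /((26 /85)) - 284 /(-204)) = -21879 /32336066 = -0.00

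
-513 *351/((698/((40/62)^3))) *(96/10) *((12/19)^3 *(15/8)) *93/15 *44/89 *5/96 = -540416448000/10775713181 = -50.15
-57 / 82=-0.70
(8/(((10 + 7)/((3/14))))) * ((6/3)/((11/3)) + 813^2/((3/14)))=407156976/1309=311044.29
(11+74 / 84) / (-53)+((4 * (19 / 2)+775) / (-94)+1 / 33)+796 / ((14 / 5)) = 158495636 / 575421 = 275.44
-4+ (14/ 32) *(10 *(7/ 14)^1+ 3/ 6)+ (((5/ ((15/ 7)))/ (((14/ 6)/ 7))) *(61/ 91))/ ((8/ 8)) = 1289/ 416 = 3.10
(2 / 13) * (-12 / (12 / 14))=-28 / 13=-2.15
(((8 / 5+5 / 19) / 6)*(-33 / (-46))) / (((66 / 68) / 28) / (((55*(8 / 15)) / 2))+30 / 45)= 0.33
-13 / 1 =-13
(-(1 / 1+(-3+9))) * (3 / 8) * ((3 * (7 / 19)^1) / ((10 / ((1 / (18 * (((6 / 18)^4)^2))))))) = -321489 / 3040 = -105.75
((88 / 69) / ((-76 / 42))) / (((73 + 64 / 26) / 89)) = -356356 / 428697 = -0.83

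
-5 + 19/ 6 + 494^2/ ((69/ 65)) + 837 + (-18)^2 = 10628215/ 46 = 231048.15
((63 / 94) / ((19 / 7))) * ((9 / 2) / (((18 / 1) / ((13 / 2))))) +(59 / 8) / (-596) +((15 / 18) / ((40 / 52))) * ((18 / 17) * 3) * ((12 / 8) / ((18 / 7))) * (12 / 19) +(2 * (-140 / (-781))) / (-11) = 1.62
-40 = -40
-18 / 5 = -3.60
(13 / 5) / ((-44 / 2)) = -13 / 110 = -0.12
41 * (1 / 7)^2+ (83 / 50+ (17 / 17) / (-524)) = 1601429 / 641900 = 2.49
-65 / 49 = -1.33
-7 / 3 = -2.33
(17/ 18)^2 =0.89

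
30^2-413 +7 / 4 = 1955 / 4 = 488.75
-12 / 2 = -6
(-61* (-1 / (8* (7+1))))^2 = 3721 / 4096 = 0.91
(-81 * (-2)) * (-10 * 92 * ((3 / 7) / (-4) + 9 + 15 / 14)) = -1485077.14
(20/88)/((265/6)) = 3/583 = 0.01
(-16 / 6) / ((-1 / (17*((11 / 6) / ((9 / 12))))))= 2992 / 27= 110.81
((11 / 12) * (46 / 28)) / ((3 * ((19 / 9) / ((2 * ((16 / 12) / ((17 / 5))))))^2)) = 50600 / 730303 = 0.07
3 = 3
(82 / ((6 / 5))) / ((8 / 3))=205 / 8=25.62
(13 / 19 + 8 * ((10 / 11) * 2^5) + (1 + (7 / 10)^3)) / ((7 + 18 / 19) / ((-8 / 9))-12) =-49063687 / 4376625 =-11.21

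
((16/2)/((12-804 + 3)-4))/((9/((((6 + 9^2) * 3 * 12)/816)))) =-58/13481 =-0.00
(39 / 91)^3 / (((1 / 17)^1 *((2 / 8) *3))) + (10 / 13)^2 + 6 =485530 / 57967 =8.38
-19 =-19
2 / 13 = 0.15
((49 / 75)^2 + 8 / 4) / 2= 13651 / 11250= 1.21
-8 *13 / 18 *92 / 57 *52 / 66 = -124384 / 16929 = -7.35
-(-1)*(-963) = -963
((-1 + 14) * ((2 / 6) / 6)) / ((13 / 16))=8 / 9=0.89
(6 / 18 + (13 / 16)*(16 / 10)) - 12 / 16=53 / 60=0.88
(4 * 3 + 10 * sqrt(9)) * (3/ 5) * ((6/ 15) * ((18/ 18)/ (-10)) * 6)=-756/ 125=-6.05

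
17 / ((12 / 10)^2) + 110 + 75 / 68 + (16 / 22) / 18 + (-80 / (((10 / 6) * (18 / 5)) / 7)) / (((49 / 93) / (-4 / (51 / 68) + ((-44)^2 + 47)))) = -4125783659 / 11781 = -350206.57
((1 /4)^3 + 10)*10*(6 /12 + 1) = 9615 /64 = 150.23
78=78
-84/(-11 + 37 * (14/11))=-924/397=-2.33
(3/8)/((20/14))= 0.26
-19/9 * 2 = -38/9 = -4.22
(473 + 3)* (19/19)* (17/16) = 2023/4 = 505.75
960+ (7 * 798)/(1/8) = 45648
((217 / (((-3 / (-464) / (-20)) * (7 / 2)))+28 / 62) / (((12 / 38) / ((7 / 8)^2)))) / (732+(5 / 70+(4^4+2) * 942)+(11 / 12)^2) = -1.91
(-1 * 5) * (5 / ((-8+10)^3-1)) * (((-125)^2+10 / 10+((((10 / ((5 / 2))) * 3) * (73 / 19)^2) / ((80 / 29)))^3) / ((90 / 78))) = -1371956995578433771 / 1580741601600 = -867919.84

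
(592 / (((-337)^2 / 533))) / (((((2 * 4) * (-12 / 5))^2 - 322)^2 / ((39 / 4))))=480699375 / 38600853841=0.01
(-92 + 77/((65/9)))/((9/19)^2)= -1908607/5265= -362.51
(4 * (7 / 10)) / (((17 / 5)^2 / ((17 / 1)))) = 70 / 17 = 4.12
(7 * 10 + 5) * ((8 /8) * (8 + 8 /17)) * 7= 4447.06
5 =5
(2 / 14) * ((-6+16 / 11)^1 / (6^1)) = -25 / 231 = -0.11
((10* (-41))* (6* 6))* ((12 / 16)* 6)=-66420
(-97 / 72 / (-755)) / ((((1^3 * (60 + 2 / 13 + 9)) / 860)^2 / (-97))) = -29401337290 / 1098345159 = -26.77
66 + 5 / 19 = 1259 / 19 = 66.26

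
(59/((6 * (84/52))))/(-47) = -767/5922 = -0.13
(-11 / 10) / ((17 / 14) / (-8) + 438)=-0.00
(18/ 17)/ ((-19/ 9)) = -162/ 323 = -0.50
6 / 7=0.86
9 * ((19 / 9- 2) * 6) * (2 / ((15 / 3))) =12 / 5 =2.40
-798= -798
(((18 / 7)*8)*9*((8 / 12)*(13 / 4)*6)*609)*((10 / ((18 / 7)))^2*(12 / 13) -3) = 16065072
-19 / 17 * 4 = -76 / 17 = -4.47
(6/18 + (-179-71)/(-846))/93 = 266/39339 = 0.01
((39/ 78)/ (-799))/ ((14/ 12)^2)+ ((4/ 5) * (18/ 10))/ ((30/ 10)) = 469362/ 978775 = 0.48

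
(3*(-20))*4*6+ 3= -1437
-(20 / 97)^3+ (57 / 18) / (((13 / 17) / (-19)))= -5601698201 / 71188494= -78.69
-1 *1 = -1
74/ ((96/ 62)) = 1147/ 24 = 47.79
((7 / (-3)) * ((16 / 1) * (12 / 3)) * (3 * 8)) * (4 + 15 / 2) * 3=-123648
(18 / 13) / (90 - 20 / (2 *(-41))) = 369 / 24050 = 0.02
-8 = -8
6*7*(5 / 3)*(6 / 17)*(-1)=-420 / 17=-24.71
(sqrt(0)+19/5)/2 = 19/10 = 1.90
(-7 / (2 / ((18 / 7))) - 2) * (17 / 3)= -187 / 3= -62.33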